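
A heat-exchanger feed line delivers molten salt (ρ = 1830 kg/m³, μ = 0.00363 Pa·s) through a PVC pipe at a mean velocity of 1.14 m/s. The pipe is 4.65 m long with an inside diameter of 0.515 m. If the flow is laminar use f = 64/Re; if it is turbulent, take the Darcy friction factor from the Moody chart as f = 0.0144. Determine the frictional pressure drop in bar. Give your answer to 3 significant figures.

ΔP ≈ 0.00155 bar

Reynolds number Re = ρVD/μ = 1830 · 1.14 · 0.515 / 0.00363 = 2.96e+05.
Re > 4000 → turbulent; use the Moody-chart value f = 0.0144.
Darcy-Weisbach: ΔP = f(L/D)(ρV²/2) = 0.0144·(4.65/0.515)·(1830·1.14²/2) = 0.0144·9.029·1189 = 154.6 Pa.
ΔP = 154.6 Pa = 0.00155 bar.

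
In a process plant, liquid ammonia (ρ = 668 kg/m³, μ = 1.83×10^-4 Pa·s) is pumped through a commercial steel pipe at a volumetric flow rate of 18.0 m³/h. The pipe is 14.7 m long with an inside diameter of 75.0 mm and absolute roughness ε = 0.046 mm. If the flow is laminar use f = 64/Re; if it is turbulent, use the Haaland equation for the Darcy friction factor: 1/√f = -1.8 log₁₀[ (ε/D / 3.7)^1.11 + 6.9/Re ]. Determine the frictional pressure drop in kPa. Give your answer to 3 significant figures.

Q = 18.0 m³/h = 18.0/3600 = 0.005 m³/s.
Cross-sectional area A = πD²/4 = π(0.075)²/4 = 0.004418 m²; mean velocity V = Q/A = 0.005/0.004418 = 1.132 m/s.
Reynolds number Re = ρVD/μ = 668 · 1.132 · 0.075 / 0.000183 = 3.098e+05.
Re > 4000 → turbulent. Relative roughness ε/D = 4.6e-05/0.075 = 0.000613. Haaland: 1/√f = -1.8 log₁₀[(0.000613/3.7)^1.11 + 6.9/3.098e+05] = -1.8 log₁₀[6.36e-05 + 2.23e-05] = 7.319, so f = 0.01867.
Darcy-Weisbach: ΔP = f(L/D)(ρV²/2) = 0.01867·(14.7/0.075)·(668·1.132²/2) = 0.01867·196·427.8 = 1565 Pa.
ΔP = 1565 Pa = 1.57 kPa.

ΔP ≈ 1.57 kPa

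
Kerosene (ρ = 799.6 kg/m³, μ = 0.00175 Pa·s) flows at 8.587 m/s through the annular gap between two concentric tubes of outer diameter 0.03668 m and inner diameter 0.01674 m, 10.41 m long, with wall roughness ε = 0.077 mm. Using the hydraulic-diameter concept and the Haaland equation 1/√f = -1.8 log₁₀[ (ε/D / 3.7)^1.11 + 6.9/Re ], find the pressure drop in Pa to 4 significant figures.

ΔP ≈ 453200 Pa

Hydraulic diameter D_h = 4A/P = D_o - D_i = 0.03668 - 0.01674 = 0.01994 m.
Re = ρVD_h/μ = 799.6·8.587·0.01994/0.00175 = 7.824e+04.
ε/D_h = 7.7e-05/0.01994 = 0.00386; Haaland gives 1/√f = -1.8 log₁₀[0.00049+8.82e-05] = 5.828, so f = 0.02945.
ΔP = f(L/D_h)(ρV²/2) = 0.02945·10.41/0.01994·2.948e+04 = 4.532e+05 Pa.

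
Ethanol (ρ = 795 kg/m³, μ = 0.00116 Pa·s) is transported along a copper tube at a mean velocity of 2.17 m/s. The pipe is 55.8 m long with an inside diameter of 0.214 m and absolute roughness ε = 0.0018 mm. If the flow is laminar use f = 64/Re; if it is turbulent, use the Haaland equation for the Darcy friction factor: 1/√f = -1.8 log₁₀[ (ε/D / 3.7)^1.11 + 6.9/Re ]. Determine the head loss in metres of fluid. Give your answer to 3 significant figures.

h_f ≈ 0.892 m

Reynolds number Re = ρVD/μ = 795 · 2.17 · 0.214 / 0.00116 = 3.183e+05.
Re > 4000 → turbulent. Relative roughness ε/D = 1.8e-06/0.214 = 8.41e-06. Haaland: 1/√f = -1.8 log₁₀[(8.41e-06/3.7)^1.11 + 6.9/3.183e+05] = -1.8 log₁₀[5.44e-07 + 2.17e-05] = 8.376, so f = 0.01425.
Darcy-Weisbach: ΔP = f(L/D)(ρV²/2) = 0.01425·(55.8/0.214)·(795·2.17²/2) = 0.01425·260.7·1872 = 6957 Pa.
Head loss h_f = ΔP/(ρg) = 6957/(795·9.81) = 0.892 m.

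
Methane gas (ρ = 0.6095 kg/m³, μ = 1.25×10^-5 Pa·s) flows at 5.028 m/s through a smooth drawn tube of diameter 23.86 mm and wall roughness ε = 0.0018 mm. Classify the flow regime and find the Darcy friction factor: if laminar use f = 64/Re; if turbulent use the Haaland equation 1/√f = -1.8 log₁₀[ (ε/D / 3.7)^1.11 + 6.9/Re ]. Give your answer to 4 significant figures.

f ≈ 0.03605

Re = ρVD/μ = 0.6095·5.028·0.02386/1.25e-05 = 5850.
Re > 4000 → turbulent. ε/D = 1.8e-06/0.02386 = 7.54e-05; Haaland: 1/√f = -1.8 log₁₀[6.21e-06 + 0.00118] = 5.267, so f = 0.03605.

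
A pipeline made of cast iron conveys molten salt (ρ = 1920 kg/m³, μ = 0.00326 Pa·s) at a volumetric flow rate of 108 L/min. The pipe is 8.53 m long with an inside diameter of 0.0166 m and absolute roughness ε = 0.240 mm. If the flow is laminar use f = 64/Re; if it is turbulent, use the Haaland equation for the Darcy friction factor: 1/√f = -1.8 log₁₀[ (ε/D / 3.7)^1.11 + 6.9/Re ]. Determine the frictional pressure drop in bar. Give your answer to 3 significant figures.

Q = 108 L/min = 108/60000 = 0.0018 m³/s.
Cross-sectional area A = πD²/4 = π(0.0166)²/4 = 0.0002164 m²; mean velocity V = Q/A = 0.0018/0.0002164 = 8.317 m/s.
Reynolds number Re = ρVD/μ = 1920 · 8.317 · 0.0166 / 0.00326 = 8.131e+04.
Re > 4000 → turbulent. Relative roughness ε/D = 0.00024/0.0166 = 0.0145. Haaland: 1/√f = -1.8 log₁₀[(0.0145/3.7)^1.11 + 6.9/8.131e+04] = -1.8 log₁₀[0.00212 + 8.49e-05] = 4.781, so f = 0.04375.
Darcy-Weisbach: ΔP = f(L/D)(ρV²/2) = 0.04375·(8.53/0.0166)·(1920·8.317²/2) = 0.04375·513.9·6.641e+04 = 1.493e+06 Pa.
ΔP = 1.493e+06 Pa = 14.9 bar.

ΔP ≈ 14.9 bar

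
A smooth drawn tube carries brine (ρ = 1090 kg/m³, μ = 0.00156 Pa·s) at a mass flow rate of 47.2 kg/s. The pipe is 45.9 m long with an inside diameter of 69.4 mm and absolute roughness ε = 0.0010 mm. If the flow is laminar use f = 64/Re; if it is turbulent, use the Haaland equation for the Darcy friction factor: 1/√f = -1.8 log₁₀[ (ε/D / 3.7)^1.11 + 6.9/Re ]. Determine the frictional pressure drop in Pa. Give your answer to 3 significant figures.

ΔP ≈ 614000 Pa

A = πD²/4 = π(0.0694)²/4 = 0.003783 m²; mean velocity V = ṁ/(ρA) = 47.2/(1090 · 0.003783) = 11.45 m/s.
Reynolds number Re = ρVD/μ = 1090 · 11.45 · 0.0694 / 0.00156 = 5.551e+05.
Re > 4000 → turbulent. Relative roughness ε/D = 1e-06/0.0694 = 1.44e-05. Haaland: 1/√f = -1.8 log₁₀[(1.44e-05/3.7)^1.11 + 6.9/5.551e+05] = -1.8 log₁₀[9.89e-07 + 1.24e-05] = 8.77, so f = 0.013.
Darcy-Weisbach: ΔP = f(L/D)(ρV²/2) = 0.013·(45.9/0.0694)·(1090·11.45²/2) = 0.013·661.4·7.142e+04 = 6.141e+05 Pa.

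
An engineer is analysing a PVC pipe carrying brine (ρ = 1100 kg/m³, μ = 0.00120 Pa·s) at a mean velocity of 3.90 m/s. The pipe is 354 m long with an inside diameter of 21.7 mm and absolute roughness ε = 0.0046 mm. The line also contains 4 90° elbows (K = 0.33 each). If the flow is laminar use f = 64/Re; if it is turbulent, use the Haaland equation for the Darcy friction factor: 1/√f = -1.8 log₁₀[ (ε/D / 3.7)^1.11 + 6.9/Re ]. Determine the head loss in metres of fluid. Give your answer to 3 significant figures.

h_f ≈ 249 m

Reynolds number Re = ρVD/μ = 1100 · 3.9 · 0.0217 / 0.0012 = 7.758e+04.
Re > 4000 → turbulent. Relative roughness ε/D = 4.6e-06/0.0217 = 0.000212. Haaland: 1/√f = -1.8 log₁₀[(0.000212/3.7)^1.11 + 6.9/7.758e+04] = -1.8 log₁₀[1.96e-05 + 8.89e-05] = 7.136, so f = 0.01964.
Total minor-loss coefficient ΣK = 4·0.33 = 1.32.
ΔP = [f·L/D + ΣK]·(ρV²/2) = [0.01964·354/0.0217 + 1.32]·(1100·3.9²/2) = [320.3 + 1.32]·8366 = 2.691e+06 Pa.
Head loss h_f = ΔP/(ρg) = 2.691e+06/(1100·9.81) = 249 m.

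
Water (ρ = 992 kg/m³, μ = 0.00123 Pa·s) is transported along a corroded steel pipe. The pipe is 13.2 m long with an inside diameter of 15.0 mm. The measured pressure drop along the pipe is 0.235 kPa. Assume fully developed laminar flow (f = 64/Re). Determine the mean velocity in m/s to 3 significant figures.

V ≈ 0.102 m/s

For laminar flow, f = 64/Re with Re = ρVD/μ, so Darcy-Weisbach reduces to ΔP = 32μLV/D². Solving for V: V = ΔP·D²/(32μL) = 235·(0.015)²/(32·0.00123·13.2) = 0.1018 m/s.
Check: Re = ρVD/μ = 992·0.1018·0.015/0.00123 = 1231 < 2300, so the laminar assumption holds.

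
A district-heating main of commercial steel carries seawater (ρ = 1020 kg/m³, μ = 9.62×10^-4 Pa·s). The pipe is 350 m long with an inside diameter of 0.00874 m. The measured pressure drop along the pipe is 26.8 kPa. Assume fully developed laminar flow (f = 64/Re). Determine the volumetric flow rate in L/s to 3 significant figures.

Q ≈ 0.0114 L/s

For laminar flow, f = 64/Re with Re = ρVD/μ, so Darcy-Weisbach reduces to ΔP = 32μLV/D². Solving for V: V = ΔP·D²/(32μL) = 2.68e+04·(0.00874)²/(32·0.000962·350) = 0.19 m/s.
Check: Re = ρVD/μ = 1020·0.19·0.00874/0.000962 = 1761 < 2300, so the laminar assumption holds.
Q = V·A = 0.19·(π/4·0.00874²) = 1.14e-05 m³/s = 0.0114 L/s.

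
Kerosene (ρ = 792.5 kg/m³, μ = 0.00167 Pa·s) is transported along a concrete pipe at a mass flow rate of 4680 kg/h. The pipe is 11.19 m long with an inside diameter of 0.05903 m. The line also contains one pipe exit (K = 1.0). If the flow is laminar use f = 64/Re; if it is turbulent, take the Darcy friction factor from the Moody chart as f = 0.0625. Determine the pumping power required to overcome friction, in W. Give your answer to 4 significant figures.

ṁ = 4680 kg/h = 4680/3600 = 1.3 kg/s.
A = πD²/4 = π(0.05903)²/4 = 0.002737 m²; mean velocity V = ṁ/(ρA) = 1.3/(792.5 · 0.002737) = 0.5994 m/s.
Reynolds number Re = ρVD/μ = 792.5 · 0.5994 · 0.05903 / 0.00167 = 1.679e+04.
Re > 4000 → turbulent; use the Moody-chart value f = 0.0625.
Total minor-loss coefficient ΣK = 1·1 = 1.
ΔP = [f·L/D + ΣK]·(ρV²/2) = [0.0625·11.19/0.05903 + 1]·(792.5·0.5994²/2) = [11.85 + 1]·142.4 = 1829 Pa.
Q = ṁ/ρ = 1.3/792.5 = 0.00164 m³/s.
Pumping power P = QΔP = 0.00164·1829 = 3.0003 W = 3.000 W.

P ≈ 3.000 W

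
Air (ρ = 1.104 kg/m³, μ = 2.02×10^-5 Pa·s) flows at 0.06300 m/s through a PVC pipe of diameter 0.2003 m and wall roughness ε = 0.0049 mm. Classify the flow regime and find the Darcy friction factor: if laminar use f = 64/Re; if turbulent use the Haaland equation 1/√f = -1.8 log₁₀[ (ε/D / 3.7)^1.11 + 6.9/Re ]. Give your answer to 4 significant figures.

Re = ρVD/μ = 1.104·0.063·0.2003/2.02e-05 = 689.7.
Re < 2300 → laminar, so f = 64/Re = 0.0928 (roughness is irrelevant in laminar flow).

f ≈ 0.09280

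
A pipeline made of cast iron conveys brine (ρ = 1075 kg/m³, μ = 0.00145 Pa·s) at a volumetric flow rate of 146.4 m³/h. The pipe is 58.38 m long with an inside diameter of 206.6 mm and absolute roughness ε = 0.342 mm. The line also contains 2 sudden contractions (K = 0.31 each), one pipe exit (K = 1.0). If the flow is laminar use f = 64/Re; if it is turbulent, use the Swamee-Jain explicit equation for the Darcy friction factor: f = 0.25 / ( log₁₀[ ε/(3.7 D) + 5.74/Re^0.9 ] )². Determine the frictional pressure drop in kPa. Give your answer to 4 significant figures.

Q = 146.4 m³/h = 146.4/3600 = 0.04067 m³/s.
Cross-sectional area A = πD²/4 = π(0.2066)²/4 = 0.03352 m²; mean velocity V = Q/A = 0.04067/0.03352 = 1.213 m/s.
Reynolds number Re = ρVD/μ = 1075 · 1.213 · 0.2066 / 0.00145 = 1.858e+05.
Re > 4000 → turbulent. Relative roughness ε/D = 0.000342/0.2066 = 0.00166. Swamee-Jain: f = 0.25/(log₁₀[0.00166/3.7 + 5.74/1.858e+05^0.9])² = 0.25/(log₁₀[0.000447 + 0.000104])² = 0.25/(-3.259)² = 0.02354.
Total minor-loss coefficient ΣK = 2·0.31 + 1·1 = 1.62.
ΔP = [f·L/D + ΣK]·(ρV²/2) = [0.02354·58.38/0.2066 + 1.62]·(1075·1.213²/2) = [6.653 + 1.62]·791 = 6544 Pa.
ΔP = 6544 Pa = 6.544 kPa.

ΔP ≈ 6.544 kPa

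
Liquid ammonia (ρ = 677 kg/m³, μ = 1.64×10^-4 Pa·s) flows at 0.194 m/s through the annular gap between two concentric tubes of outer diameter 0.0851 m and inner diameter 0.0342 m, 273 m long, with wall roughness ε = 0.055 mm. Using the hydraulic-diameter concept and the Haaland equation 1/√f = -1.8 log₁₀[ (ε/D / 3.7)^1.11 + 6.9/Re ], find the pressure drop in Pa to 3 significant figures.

ΔP ≈ 1680 Pa

Hydraulic diameter D_h = 4A/P = D_o - D_i = 0.0851 - 0.0342 = 0.0509 m.
Re = ρVD_h/μ = 677·0.194·0.0509/0.000164 = 4.076e+04.
ε/D_h = 5.5e-05/0.0509 = 0.00108; Haaland gives 1/√f = -1.8 log₁₀[0.000119+0.000169] = 6.372, so f = 0.02463.
ΔP = f(L/D_h)(ρV²/2) = 0.02463·273/0.0509·12.74 = 1683 Pa.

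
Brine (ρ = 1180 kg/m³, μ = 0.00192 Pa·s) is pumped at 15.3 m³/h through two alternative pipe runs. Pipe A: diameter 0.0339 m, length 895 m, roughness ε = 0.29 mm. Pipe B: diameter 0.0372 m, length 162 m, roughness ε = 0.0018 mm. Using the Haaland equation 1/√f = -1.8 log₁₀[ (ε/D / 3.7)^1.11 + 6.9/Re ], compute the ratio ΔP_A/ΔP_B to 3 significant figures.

ΔP_A/ΔP_B ≈ 17.5

Pipe A: V = Q/A = 0.00425/0.0009026 = 4.709 m/s; Re = 9.81e+04; ε/D = 0.00855; Haaland → f = 0.03668; ΔP_A = f(L/D)(ρV²/2) = 1.267e+07 Pa.
Pipe B: V = Q/A = 0.00425/0.001087 = 3.91 m/s; Re = 8.94e+04; ε/D = 4.84e-05; Haaland → f = 0.01844; ΔP_B = f(L/D)(ρV²/2) = 7.243e+05 Pa.
ΔP_A/ΔP_B = 1.267e+07/7.243e+05 = 17.5.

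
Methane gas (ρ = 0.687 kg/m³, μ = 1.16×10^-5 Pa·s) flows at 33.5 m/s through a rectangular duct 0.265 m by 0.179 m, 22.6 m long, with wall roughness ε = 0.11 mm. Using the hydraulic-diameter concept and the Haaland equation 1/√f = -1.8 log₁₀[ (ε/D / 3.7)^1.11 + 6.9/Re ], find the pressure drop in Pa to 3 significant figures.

Hydraulic diameter D_h = 4A/P = 4·(0.265·0.179)/(2·(0.265+0.179)) = 0.1897/0.888 = 0.2137 m.
Re = ρVD_h/μ = 0.687·33.5·0.2137/1.16e-05 = 4.239e+05.
ε/D_h = 0.00011/0.2137 = 0.000515; Haaland gives 1/√f = -1.8 log₁₀[5.24e-05+1.63e-05] = 7.494, so f = 0.01781.
ΔP = f(L/D_h)(ρV²/2) = 0.01781·22.6/0.2137·385.5 = 726 Pa.

ΔP ≈ 726 Pa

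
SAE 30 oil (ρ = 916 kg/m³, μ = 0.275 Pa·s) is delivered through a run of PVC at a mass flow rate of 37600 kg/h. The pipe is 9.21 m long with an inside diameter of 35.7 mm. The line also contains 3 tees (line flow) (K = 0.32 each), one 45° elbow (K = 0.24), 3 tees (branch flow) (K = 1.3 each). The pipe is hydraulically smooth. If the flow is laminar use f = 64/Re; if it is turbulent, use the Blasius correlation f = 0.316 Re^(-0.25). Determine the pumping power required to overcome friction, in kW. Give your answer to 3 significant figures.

ṁ = 37600 kg/h = 37600/3600 = 10.44 kg/s.
A = πD²/4 = π(0.0357)²/4 = 0.001001 m²; mean velocity V = ṁ/(ρA) = 10.44/(916 · 0.001001) = 11.39 m/s.
Reynolds number Re = ρVD/μ = 916 · 11.39 · 0.0357 / 0.275 = 1355.
Re < 2300 → laminar flow, so f = 64/Re = 64/1355 = 0.04725 (the turbulent correlation is not needed).
Total minor-loss coefficient ΣK = 3·0.32 + 1·0.24 + 3·1.3 = 5.1.
ΔP = [f·L/D + ΣK]·(ρV²/2) = [0.04725·9.21/0.0357 + 5.1]·(916·11.39²/2) = [12.19 + 5.1]·5.943e+04 = 1.027e+06 Pa.
Q = ṁ/ρ = 10.44/916 = 0.0114 m³/s.
Pumping power P = QΔP = 0.0114·1.027e+06 = 11720 W = 11.7 kW.

P ≈ 11.7 kW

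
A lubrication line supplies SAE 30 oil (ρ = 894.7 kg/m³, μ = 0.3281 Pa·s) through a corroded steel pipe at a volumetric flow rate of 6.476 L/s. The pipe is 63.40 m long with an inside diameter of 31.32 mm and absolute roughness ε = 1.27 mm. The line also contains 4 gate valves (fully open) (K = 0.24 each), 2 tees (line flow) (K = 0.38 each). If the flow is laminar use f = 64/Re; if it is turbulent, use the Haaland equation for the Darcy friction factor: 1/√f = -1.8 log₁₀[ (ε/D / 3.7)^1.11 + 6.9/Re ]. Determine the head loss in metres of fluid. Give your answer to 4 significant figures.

Q = 6.476 L/s = 6.476/1000 = 0.006476 m³/s.
Cross-sectional area A = πD²/4 = π(0.03132)²/4 = 0.0007704 m²; mean velocity V = Q/A = 0.006476/0.0007704 = 8.406 m/s.
Reynolds number Re = ρVD/μ = 894.7 · 8.406 · 0.03132 / 0.328 = 717.9.
Re < 2300 → laminar flow, so f = 64/Re = 64/717.9 = 0.08915 (the turbulent correlation is not needed).
Total minor-loss coefficient ΣK = 4·0.24 + 2·0.38 = 1.72.
ΔP = [f·L/D + ΣK]·(ρV²/2) = [0.08915·63.4/0.03132 + 1.72]·(894.7·8.406²/2) = [180.5 + 1.72]·3.161e+04 = 5.758e+06 Pa.
Head loss h_f = ΔP/(ρg) = 5.758e+06/(894.7·9.81) = 656.1 m.

h_f ≈ 656.1 m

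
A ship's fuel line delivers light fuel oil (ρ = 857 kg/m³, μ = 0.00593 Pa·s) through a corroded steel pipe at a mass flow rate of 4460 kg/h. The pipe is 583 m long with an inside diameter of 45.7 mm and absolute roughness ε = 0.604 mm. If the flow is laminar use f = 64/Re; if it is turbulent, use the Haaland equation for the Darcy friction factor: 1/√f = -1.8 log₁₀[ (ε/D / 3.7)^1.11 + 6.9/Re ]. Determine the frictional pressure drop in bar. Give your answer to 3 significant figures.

ΔP ≈ 2.08 bar

ṁ = 4460 kg/h = 4460/3600 = 1.239 kg/s.
A = πD²/4 = π(0.0457)²/4 = 0.00164 m²; mean velocity V = ṁ/(ρA) = 1.239/(857 · 0.00164) = 0.8813 m/s.
Reynolds number Re = ρVD/μ = 857 · 0.8813 · 0.0457 / 0.00593 = 5821.
Re > 4000 → turbulent. Relative roughness ε/D = 0.000604/0.0457 = 0.0132. Haaland: 1/√f = -1.8 log₁₀[(0.0132/3.7)^1.11 + 6.9/5821] = -1.8 log₁₀[0.00192 + 0.00119] = 4.514, so f = 0.04908.
Darcy-Weisbach: ΔP = f(L/D)(ρV²/2) = 0.04908·(583/0.0457)·(857·0.8813²/2) = 0.04908·1.276e+04·332.8 = 2.084e+05 Pa.
ΔP = 2.084e+05 Pa = 2.08 bar.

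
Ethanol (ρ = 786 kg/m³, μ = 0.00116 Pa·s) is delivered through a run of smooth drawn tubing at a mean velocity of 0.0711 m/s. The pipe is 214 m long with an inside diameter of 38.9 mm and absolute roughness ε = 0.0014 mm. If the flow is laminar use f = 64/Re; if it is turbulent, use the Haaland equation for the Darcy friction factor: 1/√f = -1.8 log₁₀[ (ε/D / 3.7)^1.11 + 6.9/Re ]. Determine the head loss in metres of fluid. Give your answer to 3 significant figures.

Reynolds number Re = ρVD/μ = 786 · 0.0711 · 0.0389 / 0.00116 = 1874.
Re < 2300 → laminar flow, so f = 64/Re = 64/1874 = 0.03415 (the turbulent correlation is not needed).
Darcy-Weisbach: ΔP = f(L/D)(ρV²/2) = 0.03415·(214/0.0389)·(786·0.0711²/2) = 0.03415·5501·1.987 = 373.2 Pa.
Head loss h_f = ΔP/(ρg) = 373.2/(786·9.81) = 0.0484 m.

h_f ≈ 0.0484 m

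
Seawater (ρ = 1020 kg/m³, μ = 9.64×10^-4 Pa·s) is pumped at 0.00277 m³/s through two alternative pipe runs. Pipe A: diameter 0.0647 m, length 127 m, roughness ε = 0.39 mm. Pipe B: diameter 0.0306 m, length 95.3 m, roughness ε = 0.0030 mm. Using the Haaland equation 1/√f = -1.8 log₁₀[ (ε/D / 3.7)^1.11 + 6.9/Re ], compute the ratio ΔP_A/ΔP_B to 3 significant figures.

ΔP_A/ΔP_B ≈ 0.0601

Pipe A: V = Q/A = 0.00277/0.003288 = 0.8425 m/s; Re = 5.768e+04; ε/D = 0.00603; Haaland → f = 0.03352; ΔP_A = f(L/D)(ρV²/2) = 2.382e+04 Pa.
Pipe B: V = Q/A = 0.00277/0.0007354 = 3.767 m/s; Re = 1.22e+05; ε/D = 9.8e-05; Haaland → f = 0.0176; ΔP_B = f(L/D)(ρV²/2) = 3.966e+05 Pa.
ΔP_A/ΔP_B = 2.382e+04/3.966e+05 = 0.0601.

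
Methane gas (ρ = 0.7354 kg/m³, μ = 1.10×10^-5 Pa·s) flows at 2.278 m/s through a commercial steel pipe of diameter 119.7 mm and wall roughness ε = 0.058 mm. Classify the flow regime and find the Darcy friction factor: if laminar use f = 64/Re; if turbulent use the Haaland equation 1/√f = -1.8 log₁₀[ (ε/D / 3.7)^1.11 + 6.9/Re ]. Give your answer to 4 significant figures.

f ≈ 0.02719

Re = ρVD/μ = 0.7354·2.278·0.1197/1.1e-05 = 1.823e+04.
Re > 4000 → turbulent. ε/D = 5.8e-05/0.1197 = 0.000485; Haaland: 1/√f = -1.8 log₁₀[4.9e-05 + 0.000379] = 6.064, so f = 0.02719.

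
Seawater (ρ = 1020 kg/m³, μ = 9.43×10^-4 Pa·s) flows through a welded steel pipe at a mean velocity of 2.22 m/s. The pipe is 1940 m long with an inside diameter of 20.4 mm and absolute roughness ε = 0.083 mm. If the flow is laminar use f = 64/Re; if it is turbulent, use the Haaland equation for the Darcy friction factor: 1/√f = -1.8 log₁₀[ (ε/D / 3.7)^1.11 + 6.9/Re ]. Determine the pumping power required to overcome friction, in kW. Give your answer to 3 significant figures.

P ≈ 5.29 kW

Reynolds number Re = ρVD/μ = 1020 · 2.22 · 0.0204 / 0.000943 = 4.899e+04.
Re > 4000 → turbulent. Relative roughness ε/D = 8.3e-05/0.0204 = 0.00407. Haaland: 1/√f = -1.8 log₁₀[(0.00407/3.7)^1.11 + 6.9/4.899e+04] = -1.8 log₁₀[0.00052 + 0.000141] = 5.724, so f = 0.03052.
Darcy-Weisbach: ΔP = f(L/D)(ρV²/2) = 0.03052·(1940/0.0204)·(1020·2.22²/2) = 0.03052·9.51e+04·2513 = 7.295e+06 Pa.
Q = V·A = 2.22·0.0003269 = 0.0007256 m³/s.
Pumping power P = QΔP = 0.0007256·7.295e+06 = 5293 W = 5.29 kW.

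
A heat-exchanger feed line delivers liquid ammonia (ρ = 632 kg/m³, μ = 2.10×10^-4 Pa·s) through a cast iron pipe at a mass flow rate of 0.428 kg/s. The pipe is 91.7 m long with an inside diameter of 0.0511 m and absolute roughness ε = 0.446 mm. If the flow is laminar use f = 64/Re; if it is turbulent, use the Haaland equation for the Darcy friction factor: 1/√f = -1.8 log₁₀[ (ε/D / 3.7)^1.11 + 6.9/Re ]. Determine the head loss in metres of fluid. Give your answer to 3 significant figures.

h_f ≈ 0.374 m

A = πD²/4 = π(0.0511)²/4 = 0.002051 m²; mean velocity V = ṁ/(ρA) = 0.428/(632 · 0.002051) = 0.3302 m/s.
Reynolds number Re = ρVD/μ = 632 · 0.3302 · 0.0511 / 0.00021 = 5.078e+04.
Re > 4000 → turbulent. Relative roughness ε/D = 0.000446/0.0511 = 0.00873. Haaland: 1/√f = -1.8 log₁₀[(0.00873/3.7)^1.11 + 6.9/5.078e+04] = -1.8 log₁₀[0.00121 + 0.000136] = 5.166, so f = 0.03747.
Darcy-Weisbach: ΔP = f(L/D)(ρV²/2) = 0.03747·(91.7/0.0511)·(632·0.3302²/2) = 0.03747·1795·34.46 = 2317 Pa.
Head loss h_f = ΔP/(ρg) = 2317/(632·9.81) = 0.374 m.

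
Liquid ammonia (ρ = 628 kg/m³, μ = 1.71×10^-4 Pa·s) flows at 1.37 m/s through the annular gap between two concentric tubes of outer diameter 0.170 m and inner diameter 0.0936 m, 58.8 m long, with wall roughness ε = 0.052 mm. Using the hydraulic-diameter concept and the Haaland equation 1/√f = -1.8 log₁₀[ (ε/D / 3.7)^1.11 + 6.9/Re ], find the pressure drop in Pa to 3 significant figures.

Hydraulic diameter D_h = 4A/P = D_o - D_i = 0.17 - 0.0936 = 0.0764 m.
Re = ρVD_h/μ = 628·1.37·0.0764/0.000171 = 3.844e+05.
ε/D_h = 5.2e-05/0.0764 = 0.000681; Haaland gives 1/√f = -1.8 log₁₀[7.14e-05+1.8e-05] = 7.288, so f = 0.01883.
ΔP = f(L/D_h)(ρV²/2) = 0.01883·58.8/0.0764·589.3 = 8540 Pa.

ΔP ≈ 8540 Pa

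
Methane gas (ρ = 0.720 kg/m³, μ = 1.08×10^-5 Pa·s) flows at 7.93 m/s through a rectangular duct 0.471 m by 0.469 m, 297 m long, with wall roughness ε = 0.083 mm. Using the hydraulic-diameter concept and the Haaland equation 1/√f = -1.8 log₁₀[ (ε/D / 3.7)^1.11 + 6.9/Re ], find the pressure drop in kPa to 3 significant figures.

Hydraulic diameter D_h = 4A/P = 4·(0.471·0.469)/(2·(0.471+0.469)) = 0.8836/1.88 = 0.47 m.
Re = ρVD_h/μ = 0.72·7.93·0.47/1.08e-05 = 2.485e+05.
ε/D_h = 8.3e-05/0.47 = 0.000177; Haaland gives 1/√f = -1.8 log₁₀[1.6e-05+2.78e-05] = 7.846, so f = 0.01624.
ΔP = f(L/D_h)(ρV²/2) = 0.01624·297/0.47·22.64 = 232.4 Pa.
ΔP = 0.232 kPa.

ΔP ≈ 0.232 kPa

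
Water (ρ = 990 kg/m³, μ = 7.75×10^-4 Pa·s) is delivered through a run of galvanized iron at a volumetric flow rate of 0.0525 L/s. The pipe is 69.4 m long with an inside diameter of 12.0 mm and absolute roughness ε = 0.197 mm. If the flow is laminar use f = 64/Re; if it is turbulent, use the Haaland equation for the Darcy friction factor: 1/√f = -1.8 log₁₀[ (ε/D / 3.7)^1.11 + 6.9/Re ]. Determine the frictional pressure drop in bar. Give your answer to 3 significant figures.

Q = 0.0525 L/s = 0.0525/1000 = 5.25e-05 m³/s.
Cross-sectional area A = πD²/4 = π(0.012)²/4 = 0.0001131 m²; mean velocity V = Q/A = 5.25e-05/0.0001131 = 0.4642 m/s.
Reynolds number Re = ρVD/μ = 990 · 0.4642 · 0.012 / 0.000775 = 7116.
Re > 4000 → turbulent. Relative roughness ε/D = 0.000197/0.012 = 0.0164. Haaland: 1/√f = -1.8 log₁₀[(0.0164/3.7)^1.11 + 6.9/7116] = -1.8 log₁₀[0.00244 + 0.00097] = 4.44, so f = 0.05073.
Darcy-Weisbach: ΔP = f(L/D)(ρV²/2) = 0.05073·(69.4/0.012)·(990·0.4642²/2) = 0.05073·5783·106.7 = 3.129e+04 Pa.
ΔP = 3.129e+04 Pa = 0.313 bar.

ΔP ≈ 0.313 bar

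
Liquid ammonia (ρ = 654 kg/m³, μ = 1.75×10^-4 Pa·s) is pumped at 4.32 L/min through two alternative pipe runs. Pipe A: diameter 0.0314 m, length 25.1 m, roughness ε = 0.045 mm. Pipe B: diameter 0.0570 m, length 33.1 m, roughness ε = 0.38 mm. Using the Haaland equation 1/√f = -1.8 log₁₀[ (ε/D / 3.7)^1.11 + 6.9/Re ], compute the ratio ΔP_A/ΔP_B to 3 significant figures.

Pipe A: V = Q/A = 7.2e-05/0.0007744 = 0.09298 m/s; Re = 1.091e+04; ε/D = 0.00143; Haaland → f = 0.03213; ΔP_A = f(L/D)(ρV²/2) = 72.61 Pa.
Pipe B: V = Q/A = 7.2e-05/0.002552 = 0.02822 m/s; Re = 6010; ε/D = 0.00667; Haaland → f = 0.04269; ΔP_B = f(L/D)(ρV²/2) = 6.454 Pa.
ΔP_A/ΔP_B = 72.61/6.454 = 11.3.

ΔP_A/ΔP_B ≈ 11.3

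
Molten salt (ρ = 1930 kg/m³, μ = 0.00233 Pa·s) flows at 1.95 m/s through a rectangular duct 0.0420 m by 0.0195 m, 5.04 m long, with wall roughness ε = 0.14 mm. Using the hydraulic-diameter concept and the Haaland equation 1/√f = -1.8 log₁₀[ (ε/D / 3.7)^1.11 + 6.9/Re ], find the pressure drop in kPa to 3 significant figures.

ΔP ≈ 22.7 kPa

Hydraulic diameter D_h = 4A/P = 4·(0.042·0.0195)/(2·(0.042+0.0195)) = 0.003276/0.123 = 0.02663 m.
Re = ρVD_h/μ = 1930·1.95·0.02663/0.00233 = 4.302e+04.
ε/D_h = 0.00014/0.02663 = 0.00526; Haaland gives 1/√f = -1.8 log₁₀[0.000691+0.00016] = 5.526, so f = 0.03275.
ΔP = f(L/D_h)(ρV²/2) = 0.03275·5.04/0.02663·3669 = 2.274e+04 Pa.
ΔP = 22.7 kPa.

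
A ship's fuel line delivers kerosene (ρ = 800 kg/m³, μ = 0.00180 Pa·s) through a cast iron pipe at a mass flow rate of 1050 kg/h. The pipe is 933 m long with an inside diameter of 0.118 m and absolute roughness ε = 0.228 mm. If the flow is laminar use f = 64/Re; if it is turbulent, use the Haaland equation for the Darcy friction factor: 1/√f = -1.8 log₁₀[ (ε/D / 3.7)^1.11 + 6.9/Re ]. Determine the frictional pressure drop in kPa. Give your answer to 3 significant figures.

ΔP ≈ 0.129 kPa

ṁ = 1050 kg/h = 1050/3600 = 0.2917 kg/s.
A = πD²/4 = π(0.118)²/4 = 0.01094 m²; mean velocity V = ṁ/(ρA) = 0.2917/(800 · 0.01094) = 0.03334 m/s.
Reynolds number Re = ρVD/μ = 800 · 0.03334 · 0.118 / 0.0018 = 1748.
Re < 2300 → laminar flow, so f = 64/Re = 64/1748 = 0.0366 (the turbulent correlation is not needed).
Darcy-Weisbach: ΔP = f(L/D)(ρV²/2) = 0.0366·(933/0.118)·(800·0.03334²/2) = 0.0366·7907·0.4446 = 128.7 Pa.
ΔP = 128.7 Pa = 0.129 kPa.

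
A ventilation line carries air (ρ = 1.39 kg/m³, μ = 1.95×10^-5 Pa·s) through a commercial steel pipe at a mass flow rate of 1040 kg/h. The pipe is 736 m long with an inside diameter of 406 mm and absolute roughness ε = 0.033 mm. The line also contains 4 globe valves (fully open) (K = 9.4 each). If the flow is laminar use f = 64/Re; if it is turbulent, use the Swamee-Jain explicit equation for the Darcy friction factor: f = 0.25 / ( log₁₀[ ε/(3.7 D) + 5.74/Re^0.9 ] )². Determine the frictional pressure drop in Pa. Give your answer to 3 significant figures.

ṁ = 1040 kg/h = 1040/3600 = 0.2889 kg/s.
A = πD²/4 = π(0.406)²/4 = 0.1295 m²; mean velocity V = ṁ/(ρA) = 0.2889/(1.39 · 0.1295) = 1.605 m/s.
Reynolds number Re = ρVD/μ = 1.39 · 1.605 · 0.406 / 1.95e-05 = 4.646e+04.
Re > 4000 → turbulent. Relative roughness ε/D = 3.3e-05/0.406 = 8.13e-05. Swamee-Jain: f = 0.25/(log₁₀[8.13e-05/3.7 + 5.74/4.646e+04^0.9])² = 0.25/(log₁₀[2.2e-05 + 0.000362])² = 0.25/(-3.416)² = 0.02143.
Total minor-loss coefficient ΣK = 4·9.4 = 37.6.
ΔP = [f·L/D + ΣK]·(ρV²/2) = [0.02143·736/0.406 + 37.6]·(1.39·1.605²/2) = [38.84 + 37.6]·1.791 = 136.9 Pa.

ΔP ≈ 137 Pa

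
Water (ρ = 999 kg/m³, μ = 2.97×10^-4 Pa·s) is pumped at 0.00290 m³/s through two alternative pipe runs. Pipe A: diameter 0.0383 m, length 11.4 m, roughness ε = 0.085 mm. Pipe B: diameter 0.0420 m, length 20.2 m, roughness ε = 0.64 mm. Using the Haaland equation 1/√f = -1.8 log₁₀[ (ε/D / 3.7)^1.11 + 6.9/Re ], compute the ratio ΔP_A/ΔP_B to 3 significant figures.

ΔP_A/ΔP_B ≈ 0.498

Pipe A: V = Q/A = 0.0029/0.001152 = 2.517 m/s; Re = 3.243e+05; ε/D = 0.00222; Haaland → f = 0.02459; ΔP_A = f(L/D)(ρV²/2) = 2.316e+04 Pa.
Pipe B: V = Q/A = 0.0029/0.001385 = 2.093 m/s; Re = 2.957e+05; ε/D = 0.0152; Haaland → f = 0.04418; ΔP_B = f(L/D)(ρV²/2) = 4.65e+04 Pa.
ΔP_A/ΔP_B = 2.316e+04/4.65e+04 = 0.498.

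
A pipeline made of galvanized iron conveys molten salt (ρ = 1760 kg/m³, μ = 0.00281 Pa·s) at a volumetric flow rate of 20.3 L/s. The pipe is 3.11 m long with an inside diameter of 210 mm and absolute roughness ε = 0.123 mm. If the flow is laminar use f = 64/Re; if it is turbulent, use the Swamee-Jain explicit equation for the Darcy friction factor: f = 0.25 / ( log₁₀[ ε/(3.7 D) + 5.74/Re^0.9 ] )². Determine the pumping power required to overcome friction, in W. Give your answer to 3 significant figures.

P ≈ 1.95 W

Q = 20.3 L/s = 20.3/1000 = 0.0203 m³/s.
Cross-sectional area A = πD²/4 = π(0.21)²/4 = 0.03464 m²; mean velocity V = Q/A = 0.0203/0.03464 = 0.5861 m/s.
Reynolds number Re = ρVD/μ = 1760 · 0.5861 · 0.21 / 0.00281 = 7.709e+04.
Re > 4000 → turbulent. Relative roughness ε/D = 0.000123/0.21 = 0.000586. Swamee-Jain: f = 0.25/(log₁₀[0.000586/3.7 + 5.74/7.709e+04^0.9])² = 0.25/(log₁₀[0.000158 + 0.000229])² = 0.25/(-3.411)² = 0.02148.
Darcy-Weisbach: ΔP = f(L/D)(ρV²/2) = 0.02148·(3.11/0.21)·(1760·0.5861²/2) = 0.02148·14.81·302.3 = 96.16 Pa.
Pumping power P = QΔP = 0.0203·96.16 = 1.952 W = 1.95 W.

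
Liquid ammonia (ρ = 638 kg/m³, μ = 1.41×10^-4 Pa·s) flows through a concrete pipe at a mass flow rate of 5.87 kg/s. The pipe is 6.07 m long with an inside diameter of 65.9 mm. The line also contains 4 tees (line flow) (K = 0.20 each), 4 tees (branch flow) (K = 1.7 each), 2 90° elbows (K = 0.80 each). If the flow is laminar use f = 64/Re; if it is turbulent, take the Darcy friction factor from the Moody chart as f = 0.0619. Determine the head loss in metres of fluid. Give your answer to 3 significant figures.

h_f ≈ 5.53 m

A = πD²/4 = π(0.0659)²/4 = 0.003411 m²; mean velocity V = ṁ/(ρA) = 5.87/(638 · 0.003411) = 2.697 m/s.
Reynolds number Re = ρVD/μ = 638 · 2.697 · 0.0659 / 0.000141 = 8.043e+05.
Re > 4000 → turbulent; use the Moody-chart value f = 0.0619.
Total minor-loss coefficient ΣK = 4·0.2 + 4·1.7 + 2·0.8 = 9.2.
ΔP = [f·L/D + ΣK]·(ρV²/2) = [0.0619·6.07/0.0659 + 9.2]·(638·2.697²/2) = [5.702 + 9.2]·2321 = 3.459e+04 Pa.
Head loss h_f = ΔP/(ρg) = 3.459e+04/(638·9.81) = 5.53 m.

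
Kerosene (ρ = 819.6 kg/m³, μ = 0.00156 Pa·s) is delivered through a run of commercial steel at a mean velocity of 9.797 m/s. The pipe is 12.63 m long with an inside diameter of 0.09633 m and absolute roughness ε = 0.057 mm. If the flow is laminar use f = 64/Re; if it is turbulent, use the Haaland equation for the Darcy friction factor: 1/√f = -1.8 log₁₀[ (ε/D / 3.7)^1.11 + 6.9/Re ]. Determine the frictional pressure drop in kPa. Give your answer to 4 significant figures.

Reynolds number Re = ρVD/μ = 819.6 · 9.797 · 0.09633 / 0.00156 = 4.958e+05.
Re > 4000 → turbulent. Relative roughness ε/D = 5.7e-05/0.09633 = 0.000592. Haaland: 1/√f = -1.8 log₁₀[(0.000592/3.7)^1.11 + 6.9/4.958e+05] = -1.8 log₁₀[6.11e-05 + 1.39e-05] = 7.424, so f = 0.01814.
Darcy-Weisbach: ΔP = f(L/D)(ρV²/2) = 0.01814·(12.63/0.09633)·(819.6·9.797²/2) = 0.01814·131.1·3.933e+04 = 9.356e+04 Pa.
ΔP = 9.356e+04 Pa = 93.56 kPa.

ΔP ≈ 93.56 kPa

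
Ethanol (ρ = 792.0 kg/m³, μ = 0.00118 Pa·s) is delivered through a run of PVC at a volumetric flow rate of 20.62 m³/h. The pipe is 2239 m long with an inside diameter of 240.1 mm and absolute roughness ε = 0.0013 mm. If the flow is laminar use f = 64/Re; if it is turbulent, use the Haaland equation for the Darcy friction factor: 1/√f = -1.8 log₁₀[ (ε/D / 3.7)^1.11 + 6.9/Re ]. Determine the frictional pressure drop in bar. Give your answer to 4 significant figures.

ΔP ≈ 0.01515 bar

Q = 20.62 m³/h = 20.62/3600 = 0.005728 m³/s.
Cross-sectional area A = πD²/4 = π(0.2401)²/4 = 0.04528 m²; mean velocity V = Q/A = 0.005728/0.04528 = 0.1265 m/s.
Reynolds number Re = ρVD/μ = 792 · 0.1265 · 0.2401 / 0.00118 = 2.039e+04.
Re > 4000 → turbulent. Relative roughness ε/D = 1.3e-06/0.2401 = 5.41e-06. Haaland: 1/√f = -1.8 log₁₀[(5.41e-06/3.7)^1.11 + 6.9/2.039e+04] = -1.8 log₁₀[3.34e-07 + 0.000338] = 6.246, so f = 0.02563.
Darcy-Weisbach: ΔP = f(L/D)(ρV²/2) = 0.02563·(2239/0.2401)·(792·0.1265²/2) = 0.02563·9325·6.338 = 1515 Pa.
ΔP = 1515 Pa = 0.01515 bar.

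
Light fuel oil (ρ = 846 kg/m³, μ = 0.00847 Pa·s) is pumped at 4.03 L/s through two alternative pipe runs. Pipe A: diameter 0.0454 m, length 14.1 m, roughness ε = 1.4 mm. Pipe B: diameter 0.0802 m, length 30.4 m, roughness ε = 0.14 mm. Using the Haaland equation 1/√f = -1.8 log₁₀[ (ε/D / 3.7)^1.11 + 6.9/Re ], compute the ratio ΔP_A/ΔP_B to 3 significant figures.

ΔP_A/ΔP_B ≈ 13.1

Pipe A: V = Q/A = 0.00403/0.001619 = 2.489 m/s; Re = 1.129e+04; ε/D = 0.0308; Haaland → f = 0.06059; ΔP_A = f(L/D)(ρV²/2) = 4.933e+04 Pa.
Pipe B: V = Q/A = 0.00403/0.005052 = 0.7977 m/s; Re = 6390; ε/D = 0.00175; Haaland → f = 0.03691; ΔP_B = f(L/D)(ρV²/2) = 3766 Pa.
ΔP_A/ΔP_B = 4.933e+04/3766 = 13.1.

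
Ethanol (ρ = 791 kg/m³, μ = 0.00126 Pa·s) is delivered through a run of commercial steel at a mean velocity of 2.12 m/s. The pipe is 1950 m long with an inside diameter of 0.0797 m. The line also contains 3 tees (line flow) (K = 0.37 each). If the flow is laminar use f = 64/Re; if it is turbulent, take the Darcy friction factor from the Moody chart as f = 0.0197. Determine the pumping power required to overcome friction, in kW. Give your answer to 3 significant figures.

Reynolds number Re = ρVD/μ = 791 · 2.12 · 0.0797 / 0.00126 = 1.061e+05.
Re > 4000 → turbulent; use the Moody-chart value f = 0.0197.
Total minor-loss coefficient ΣK = 3·0.37 = 1.11.
ΔP = [f·L/D + ΣK]·(ρV²/2) = [0.0197·1950/0.0797 + 1.11]·(791·2.12²/2) = [482 + 1.11]·1778 = 8.587e+05 Pa.
Q = V·A = 2.12·0.004989 = 0.01058 m³/s.
Pumping power P = QΔP = 0.01058·8.587e+05 = 9082 W = 9.08 kW.

P ≈ 9.08 kW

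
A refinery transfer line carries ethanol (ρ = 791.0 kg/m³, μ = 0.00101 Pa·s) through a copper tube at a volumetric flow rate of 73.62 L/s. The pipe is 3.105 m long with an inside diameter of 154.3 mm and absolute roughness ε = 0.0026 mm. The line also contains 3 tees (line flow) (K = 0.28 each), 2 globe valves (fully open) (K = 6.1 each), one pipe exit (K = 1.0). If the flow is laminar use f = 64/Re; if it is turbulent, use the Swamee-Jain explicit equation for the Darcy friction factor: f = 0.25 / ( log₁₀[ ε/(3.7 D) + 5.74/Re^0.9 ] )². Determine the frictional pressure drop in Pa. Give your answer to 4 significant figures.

Q = 73.62 L/s = 73.62/1000 = 0.07362 m³/s.
Cross-sectional area A = πD²/4 = π(0.1543)²/4 = 0.0187 m²; mean velocity V = Q/A = 0.07362/0.0187 = 3.937 m/s.
Reynolds number Re = ρVD/μ = 791 · 3.937 · 0.1543 / 0.00101 = 4.758e+05.
Re > 4000 → turbulent. Relative roughness ε/D = 2.6e-06/0.1543 = 1.69e-05. Swamee-Jain: f = 0.25/(log₁₀[1.69e-05/3.7 + 5.74/4.758e+05^0.9])² = 0.25/(log₁₀[4.55e-06 + 4.46e-05])² = 0.25/(-4.309)² = 0.01347.
Total minor-loss coefficient ΣK = 3·0.28 + 2·6.1 + 1·1 = 14.
ΔP = [f·L/D + ΣK]·(ρV²/2) = [0.01347·3.105/0.1543 + 14]·(791·3.937²/2) = [0.271 + 14]·6130 = 8.773e+04 Pa.

ΔP ≈ 87730 Pa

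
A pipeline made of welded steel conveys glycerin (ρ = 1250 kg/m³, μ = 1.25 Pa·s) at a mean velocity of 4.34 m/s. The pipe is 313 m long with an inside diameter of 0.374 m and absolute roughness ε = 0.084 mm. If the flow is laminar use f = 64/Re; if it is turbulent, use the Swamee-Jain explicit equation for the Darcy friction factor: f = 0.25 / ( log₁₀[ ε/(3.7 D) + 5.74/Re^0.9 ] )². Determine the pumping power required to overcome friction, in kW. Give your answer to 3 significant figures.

Reynolds number Re = ρVD/μ = 1250 · 4.34 · 0.374 / 1.25 = 1623.
Re < 2300 → laminar flow, so f = 64/Re = 64/1623 = 0.03943 (the turbulent correlation is not needed).
Darcy-Weisbach: ΔP = f(L/D)(ρV²/2) = 0.03943·(313/0.374)·(1250·4.34²/2) = 0.03943·836.9·1.177e+04 = 3.885e+05 Pa.
Q = V·A = 4.34·0.1099 = 0.4768 m³/s.
Pumping power P = QΔP = 0.4768·3.885e+05 = 185200 W = 185 kW.

P ≈ 185 kW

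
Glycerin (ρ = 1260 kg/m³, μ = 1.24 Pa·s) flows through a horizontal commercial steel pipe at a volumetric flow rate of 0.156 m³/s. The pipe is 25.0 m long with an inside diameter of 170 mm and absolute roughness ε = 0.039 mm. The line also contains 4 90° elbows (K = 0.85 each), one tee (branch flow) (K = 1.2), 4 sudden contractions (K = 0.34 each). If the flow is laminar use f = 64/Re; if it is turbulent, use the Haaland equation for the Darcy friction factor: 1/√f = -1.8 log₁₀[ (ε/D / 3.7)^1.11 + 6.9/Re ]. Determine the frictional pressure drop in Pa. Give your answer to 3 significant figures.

Cross-sectional area A = πD²/4 = π(0.17)²/4 = 0.0227 m²; mean velocity V = Q/A = 0.156/0.0227 = 6.873 m/s.
Reynolds number Re = ρVD/μ = 1260 · 6.873 · 0.17 / 1.24 = 1187.
Re < 2300 → laminar flow, so f = 64/Re = 64/1187 = 0.05391 (the turbulent correlation is not needed).
Total minor-loss coefficient ΣK = 4·0.85 + 1·1.2 + 4·0.34 = 5.96.
ΔP = [f·L/D + ΣK]·(ρV²/2) = [0.05391·25/0.17 + 5.96]·(1260·6.873²/2) = [7.928 + 5.96]·2.976e+04 = 4.133e+05 Pa.

ΔP ≈ 413000 Pa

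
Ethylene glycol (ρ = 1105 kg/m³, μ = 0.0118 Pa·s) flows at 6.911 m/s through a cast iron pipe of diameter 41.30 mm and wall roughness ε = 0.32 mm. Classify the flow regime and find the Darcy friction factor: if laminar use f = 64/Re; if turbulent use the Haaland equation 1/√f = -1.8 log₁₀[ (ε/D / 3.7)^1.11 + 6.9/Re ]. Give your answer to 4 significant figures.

f ≈ 0.03723

Re = ρVD/μ = 1105·6.911·0.0413/0.0118 = 2.673e+04.
Re > 4000 → turbulent. ε/D = 0.00032/0.0413 = 0.00775; Haaland: 1/√f = -1.8 log₁₀[0.00106 + 0.000258] = 5.183, so f = 0.03723.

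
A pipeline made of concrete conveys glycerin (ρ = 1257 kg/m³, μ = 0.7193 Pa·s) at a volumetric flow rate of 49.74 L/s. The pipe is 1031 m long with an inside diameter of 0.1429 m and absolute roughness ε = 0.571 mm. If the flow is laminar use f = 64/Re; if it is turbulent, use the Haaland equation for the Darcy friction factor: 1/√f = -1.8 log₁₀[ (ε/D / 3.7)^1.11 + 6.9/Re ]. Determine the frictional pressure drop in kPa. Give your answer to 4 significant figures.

Q = 49.74 L/s = 49.74/1000 = 0.04974 m³/s.
Cross-sectional area A = πD²/4 = π(0.1429)²/4 = 0.01604 m²; mean velocity V = Q/A = 0.04974/0.01604 = 3.101 m/s.
Reynolds number Re = ρVD/μ = 1257 · 3.101 · 0.1429 / 0.719 = 774.5.
Re < 2300 → laminar flow, so f = 64/Re = 64/774.5 = 0.08264 (the turbulent correlation is not needed).
Darcy-Weisbach: ΔP = f(L/D)(ρV²/2) = 0.08264·(1031/0.1429)·(1257·3.101²/2) = 0.08264·7215·6045 = 3.604e+06 Pa.
ΔP = 3.604e+06 Pa = 3604 kPa.

ΔP ≈ 3604 kPa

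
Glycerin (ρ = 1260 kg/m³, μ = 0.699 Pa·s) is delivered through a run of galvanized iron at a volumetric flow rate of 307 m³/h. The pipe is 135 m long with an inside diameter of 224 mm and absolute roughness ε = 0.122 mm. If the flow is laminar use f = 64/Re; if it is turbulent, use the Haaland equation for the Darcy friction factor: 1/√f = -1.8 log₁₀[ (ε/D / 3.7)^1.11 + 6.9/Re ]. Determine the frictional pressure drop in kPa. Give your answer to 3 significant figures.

ΔP ≈ 130 kPa

Q = 307 m³/h = 307/3600 = 0.08528 m³/s.
Cross-sectional area A = πD²/4 = π(0.224)²/4 = 0.03941 m²; mean velocity V = Q/A = 0.08528/0.03941 = 2.164 m/s.
Reynolds number Re = ρVD/μ = 1260 · 2.164 · 0.224 / 0.699 = 873.8.
Re < 2300 → laminar flow, so f = 64/Re = 64/873.8 = 0.07325 (the turbulent correlation is not needed).
Darcy-Weisbach: ΔP = f(L/D)(ρV²/2) = 0.07325·(135/0.224)·(1260·2.164²/2) = 0.07325·602.7·2950 = 1.302e+05 Pa.
ΔP = 1.302e+05 Pa = 130 kPa.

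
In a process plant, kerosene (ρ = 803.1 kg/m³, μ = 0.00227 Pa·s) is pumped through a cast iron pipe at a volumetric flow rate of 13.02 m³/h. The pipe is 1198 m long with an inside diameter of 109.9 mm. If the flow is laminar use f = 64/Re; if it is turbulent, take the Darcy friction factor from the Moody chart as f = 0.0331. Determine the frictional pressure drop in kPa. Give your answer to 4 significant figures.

ΔP ≈ 21.06 kPa

Q = 13.02 m³/h = 13.02/3600 = 0.003617 m³/s.
Cross-sectional area A = πD²/4 = π(0.1099)²/4 = 0.009486 m²; mean velocity V = Q/A = 0.003617/0.009486 = 0.3813 m/s.
Reynolds number Re = ρVD/μ = 803.1 · 0.3813 · 0.1099 / 0.00227 = 1.482e+04.
Re > 4000 → turbulent; use the Moody-chart value f = 0.0331.
Darcy-Weisbach: ΔP = f(L/D)(ρV²/2) = 0.0331·(1198/0.1099)·(803.1·0.3813²/2) = 0.0331·1.09e+04·58.37 = 2.106e+04 Pa.
ΔP = 2.106e+04 Pa = 21.06 kPa.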